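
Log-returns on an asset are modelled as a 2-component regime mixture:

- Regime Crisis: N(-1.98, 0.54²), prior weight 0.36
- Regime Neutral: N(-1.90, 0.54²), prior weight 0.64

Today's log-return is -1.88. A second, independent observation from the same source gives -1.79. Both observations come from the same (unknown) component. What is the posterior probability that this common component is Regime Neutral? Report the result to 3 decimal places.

Posterior ∝ prior × likelihood, so P(k | x) ∝ π_k f_k(x); normalise over all components.
Since both observations come from the same component, the likelihood for component k is f_k(x₁)·f_k(x₂).
  p_Crisis = [0.726222] × [0.694438] = 0.504316
  p_Neutral = [0.738275] × [0.723612] = 0.534225
Multiply by the mixture weights:
  π_Crisis·p_Crisis = 0.36 × 0.504316 = 0.181554
  π_Neutral·p_Neutral = 0.64 × 0.534225 = 0.341904
Marginal: 0.181554 + 0.341904 = 0.523458
P(Regime Neutral | x) = 0.341904 / 0.523458 ≈ 0.653

0.653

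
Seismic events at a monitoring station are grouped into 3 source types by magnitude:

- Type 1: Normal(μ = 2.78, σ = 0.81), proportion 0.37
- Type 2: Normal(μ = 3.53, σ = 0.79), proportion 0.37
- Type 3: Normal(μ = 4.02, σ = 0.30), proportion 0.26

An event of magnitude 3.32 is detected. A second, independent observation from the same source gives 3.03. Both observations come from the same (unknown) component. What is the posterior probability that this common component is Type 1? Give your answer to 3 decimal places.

Posterior ∝ prior × likelihood, so P(k | x) ∝ w_k f_k(x); normalise over all components.
Since both observations come from the same component, the likelihood for component k is f_k(x₁)·f_k(x₂).
  p_1 = [0.39438] × [0.469612] = 0.185206
  p_2 = [0.48746] × [0.413332] = 0.201483
  p_3 = [0.0874063] × [0.0057419] = 0.000501878
Unnormalised posteriors:
  w_1·p_1 = 0.37 × 0.185206 = 0.0685262
  w_2·p_2 = 0.37 × 0.201483 = 0.0745486
  w_3·p_3 = 0.26 × 0.000501878 = 0.000130488
Normaliser: 0.0685262 + 0.0745486 + 0.000130488 = 0.143205
P(Type 1 | x) ≈ 0.479

0.479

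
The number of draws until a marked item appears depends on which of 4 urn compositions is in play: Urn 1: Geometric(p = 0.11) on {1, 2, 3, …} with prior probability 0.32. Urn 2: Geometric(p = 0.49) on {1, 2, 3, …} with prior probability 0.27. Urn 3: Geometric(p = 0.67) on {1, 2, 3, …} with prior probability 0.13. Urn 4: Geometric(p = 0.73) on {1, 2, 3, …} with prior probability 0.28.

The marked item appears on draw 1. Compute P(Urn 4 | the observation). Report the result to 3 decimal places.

0.445

The responsibility of component k is π_k f_k(x) divided by Σ_j π_j f_j(x).
Evaluate each component's likelihood at the observed value:
  f_1 = 0.11
  f_2 = 0.49
  f_3 = 0.67
  f_4 = 0.73
Prior × likelihood for each component:
  π_1·f_1 = 0.32 × 0.11 = 0.0352
  π_2·f_2 = 0.27 × 0.49 = 0.1323
  π_3·f_3 = 0.13 × 0.67 = 0.0871
  π_4·f_4 = 0.28 × 0.73 = 0.2044
Normaliser: 0.0352 + 0.1323 + 0.0871 + 0.2044 = 0.459
P(Urn 4 | data) ≈ 0.445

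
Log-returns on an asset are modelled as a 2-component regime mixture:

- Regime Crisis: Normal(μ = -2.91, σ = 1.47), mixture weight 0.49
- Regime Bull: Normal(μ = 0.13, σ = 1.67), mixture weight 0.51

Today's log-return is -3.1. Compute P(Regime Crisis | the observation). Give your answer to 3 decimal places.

By Bayes' theorem, P(k | x) = P(Z=k) f_k(x) / Σ_j P(Z=j) f_j(x).
Normal densities:
  p_Crisis = 0.269132
  p_Bull = 0.0368023
Prior × likelihood for each component:
  P(Z=Crisis)·p_Crisis = 0.49 × 0.269132 = 0.131875
  P(Z=Bull)·p_Bull = 0.51 × 0.0368023 = 0.0187692
Evidence: 0.131875 + 0.0187692 = 0.150644
So the posterior for Regime Crisis is 0.131875 / 0.150644 ≈ 0.875.

0.875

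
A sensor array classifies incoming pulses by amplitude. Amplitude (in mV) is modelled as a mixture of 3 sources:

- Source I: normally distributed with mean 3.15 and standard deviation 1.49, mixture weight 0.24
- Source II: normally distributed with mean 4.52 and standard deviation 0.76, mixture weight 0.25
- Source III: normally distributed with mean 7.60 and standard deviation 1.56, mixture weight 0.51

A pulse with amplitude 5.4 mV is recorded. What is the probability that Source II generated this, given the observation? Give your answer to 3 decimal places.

P(component k | x) = π_k·f_k(x) / marginal(x), where marginal(x) = Σ_j π_j·f_j(x).
Normal densities:
  L_I = (1/(1.49·√(2π)))·exp(−(5.4−3.15)²/(2·1.49²)) = 0.267746·exp(-1.14015) = 0.0856175
  L_II = (1/(0.76·√(2π)))·exp(−(5.4−4.52)²/(2·0.76²)) = 0.524924·exp(-0.67036) = 0.268511
  L_III = (1/(1.56·√(2π)))·exp(−(5.4−7.60)²/(2·1.56²)) = 0.255732·exp(-0.99441) = 0.0946059
Prior × likelihood for each component:
  π_I·L_I = 0.24 × 0.0856175 = 0.0205482
  π_II·L_II = 0.25 × 0.268511 = 0.0671279
  π_III·L_III = 0.51 × 0.0946059 = 0.048249
Denominator: 0.0205482 + 0.0671279 + 0.048249 = 0.135925
So the posterior for Source II is 0.0671279 / 0.135925 ≈ 0.494.

0.494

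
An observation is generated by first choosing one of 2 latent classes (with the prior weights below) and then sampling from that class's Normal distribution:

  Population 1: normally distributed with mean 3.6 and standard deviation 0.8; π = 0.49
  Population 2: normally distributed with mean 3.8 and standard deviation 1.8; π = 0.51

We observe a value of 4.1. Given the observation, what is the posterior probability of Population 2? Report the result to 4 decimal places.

Apply Bayes' rule: the posterior for each component is proportional to its prior times its likelihood at x.
Normal densities:
  p_1 = (1/(0.8·√(2π)))·exp(−(4.1−3.6)²/(2·0.8²)) = 0.498678·exp(-0.19531) = 0.410201
  p_2 = (1/(1.8·√(2π)))·exp(−(4.1−3.8)²/(2·1.8²)) = 0.221635·exp(-0.01389) = 0.218578
Prior × likelihood for each component:
  π_1·p_1 = 0.49 × 0.410201 = 0.200999
  π_2·p_2 = 0.51 × 0.218578 = 0.111475
Denominator: 0.200999 + 0.111475 = 0.312473
P(Population 2 | 4.1) ≈ 0.3567

0.3567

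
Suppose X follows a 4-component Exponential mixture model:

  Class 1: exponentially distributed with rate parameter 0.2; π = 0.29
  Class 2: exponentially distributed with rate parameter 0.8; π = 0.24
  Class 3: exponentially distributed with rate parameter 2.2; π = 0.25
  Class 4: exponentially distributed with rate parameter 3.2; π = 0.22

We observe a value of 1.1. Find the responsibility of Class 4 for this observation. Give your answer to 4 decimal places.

By Bayes' theorem, P(k | x) = π_k f_k(x) / Σ_j π_j f_j(x).
Exponential densities:
  p_1 = 0.2·e^(−0.2·1.1) = 0.2·e^(−0.2200) = 0.160504
  p_2 = 0.8·e^(−0.8·1.1) = 0.8·e^(−0.8800) = 0.331826
  p_3 = 2.2·e^(−2.2·1.1) = 2.2·e^(−2.4200) = 0.195628
  p_4 = 3.2·e^(−3.2·1.1) = 3.2·e^(−3.5200) = 0.0947182
Prior × likelihood for each component:
  π_1·p_1 = 0.29 × 0.160504 = 0.0465461
  π_2·p_2 = 0.24 × 0.331826 = 0.0796383
  π_3·p_3 = 0.25 × 0.195628 = 0.0489069
  π_4·p_4 = 0.22 × 0.0947182 = 0.020838
Normaliser: 0.0465461 + 0.0796383 + 0.0489069 + 0.020838 = 0.195929
P(Class 4 | 1.1) = 0.020838 / 0.195929 ≈ 0.1064

0.1064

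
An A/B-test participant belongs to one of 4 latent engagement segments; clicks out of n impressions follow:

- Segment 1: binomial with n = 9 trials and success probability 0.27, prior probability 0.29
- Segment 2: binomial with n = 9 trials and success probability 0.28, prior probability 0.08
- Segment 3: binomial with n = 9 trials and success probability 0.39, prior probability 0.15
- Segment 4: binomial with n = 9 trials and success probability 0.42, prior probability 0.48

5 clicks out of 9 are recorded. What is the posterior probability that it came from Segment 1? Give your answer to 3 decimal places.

0.112

P(component k | x) = π_k·f_k(x) / marginal(x), where marginal(x) = Σ_j π_j·f_j(x).
Component likelihoods at x = 5 clicks out of 9:
  L_1 = C(9,5)·0.27^5·0.73^4 = 126·0.00143489·0.283982 = 0.0513429
  L_2 = C(9,5)·0.28^5·0.72^4 = 126·0.00172104·0.268739 = 0.0582761
  L_3 = C(9,5)·0.39^5·0.61^4 = 126·0.00902242·0.138458 = 0.157403
  L_4 = C(9,5)·0.42^5·0.58^4 = 126·0.0130691·0.113165 = 0.18635
Weight by the priors:
  π_1·L_1 = 0.29 × 0.0513429 = 0.0148895
  π_2·L_2 = 0.08 × 0.0582761 = 0.00466209
  π_3·L_3 = 0.15 × 0.157403 = 0.0236104
  π_4·L_4 = 0.48 × 0.18635 = 0.0894479
Normaliser: 0.0148895 + 0.00466209 + 0.0236104 + 0.0894479 = 0.13261
So the posterior for Segment 1 is 0.0148895 / 0.13261 ≈ 0.112.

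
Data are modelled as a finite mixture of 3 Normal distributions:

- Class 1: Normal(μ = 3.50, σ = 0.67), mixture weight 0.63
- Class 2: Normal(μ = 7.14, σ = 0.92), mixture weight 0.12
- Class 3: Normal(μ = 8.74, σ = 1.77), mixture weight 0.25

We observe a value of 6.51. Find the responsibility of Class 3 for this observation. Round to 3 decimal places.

The responsibility of component k is w_k f_k(x) divided by Σ_j w_j f_j(x).
Component likelihoods at x = 6.51:
  L_1 = (1/(0.67·√(2π)))·exp(−(6.51−3.50)²/(2·0.67²)) = 0.595436·exp(-10.09145) = 2.46704e-05
  L_2 = (1/(0.92·√(2π)))·exp(−(6.51−7.14)²/(2·0.92²)) = 0.433633·exp(-0.23446) = 0.343001
  L_3 = (1/(1.77·√(2π)))·exp(−(6.51−8.74)²/(2·1.77²)) = 0.225391·exp(-0.79366) = 0.101919
Prior × likelihood for each component:
  w_1·L_1 = 0.63 × 2.46704e-05 = 1.55423e-05
  w_2·L_2 = 0.12 × 0.343001 = 0.0411602
  w_3·L_3 = 0.25 × 0.101919 = 0.0254798
Denominator: 1.55423e-05 + 0.0411602 + 0.0254798 = 0.0666555
P(Class 3 | the observation) = 0.0254798 / 0.0666555 ≈ 0.382

0.382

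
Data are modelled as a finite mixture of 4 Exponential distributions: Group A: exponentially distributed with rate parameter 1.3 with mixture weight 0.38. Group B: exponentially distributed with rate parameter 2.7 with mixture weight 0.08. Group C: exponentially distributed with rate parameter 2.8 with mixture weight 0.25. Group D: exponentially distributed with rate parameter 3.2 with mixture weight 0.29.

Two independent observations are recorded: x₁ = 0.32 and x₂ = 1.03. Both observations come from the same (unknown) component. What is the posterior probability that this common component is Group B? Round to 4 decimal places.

By Bayes' theorem, P(k | x) = w_k f_k(x) / Σ_j w_j f_j(x).
Since both observations come from the same component, the likelihood for component k is f_k(x₁)·f_k(x₂).
  f_A = [1.3·e^(−1.3·0.32) = 1.3·e^(−0.4160) = 0.857584] × [0.34074] = 0.292213
  f_B = [2.7·e^(−2.7·0.32) = 2.7·e^(−0.8640) = 1.13798] × [0.167337] = 0.190425
  f_C = [2.8·e^(−2.8·0.32) = 2.8·e^(−0.8960) = 1.14296] × [0.15655] = 0.17893
  f_D = [3.2·e^(−3.2·0.32) = 3.2·e^(−1.0240) = 1.1493] × [0.118499] = 0.136191
Weight by the priors:
  w_A·f_A = 0.38 × 0.292213 = 0.111041
  w_B·f_B = 0.08 × 0.190425 = 0.015234
  w_C·f_C = 0.25 × 0.17893 = 0.0447325
  w_D·f_D = 0.29 × 0.136191 = 0.0394953
Evidence: 0.111041 + 0.015234 + 0.0447325 + 0.0394953 = 0.210503
So the posterior for Group B is 0.015234 / 0.210503 ≈ 0.0724.

0.0724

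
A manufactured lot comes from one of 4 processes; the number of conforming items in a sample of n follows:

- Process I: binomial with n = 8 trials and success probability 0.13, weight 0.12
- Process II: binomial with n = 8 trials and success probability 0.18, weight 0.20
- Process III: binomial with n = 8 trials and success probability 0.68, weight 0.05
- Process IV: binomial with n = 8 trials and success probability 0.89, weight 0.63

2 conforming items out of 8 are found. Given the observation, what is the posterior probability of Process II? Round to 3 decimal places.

0.685

By Bayes' theorem, P(k | x) = π_k f_k(x) / Σ_j π_j f_j(x).
Binomial probabilities:
  p_I = C(8,2)·0.13^2·0.87^6 = 28·0.0169·0.433626 = 0.205192
  p_II = C(8,2)·0.18^2·0.82^6 = 28·0.0324·0.304007 = 0.275795
  p_III = C(8,2)·0.68^2·0.32^6 = 28·0.4624·0.00107374 = 0.013902
  p_IV = C(8,2)·0.89^2·0.11^6 = 28·0.7921·1.77156e-06 = 3.92911e-05
Prior × likelihood for each component:
  π_I·p_I = 0.12 × 0.205192 = 0.024623
  π_II·p_II = 0.20 × 0.275795 = 0.055159
  π_III·p_III = 0.05 × 0.013902 = 0.000695098
  π_IV·p_IV = 0.63 × 3.92911e-05 = 2.47534e-05
Marginal: 0.024623 + 0.055159 + 0.000695098 + 2.47534e-05 = 0.0805019
So the posterior for Process II is 0.055159 / 0.0805019 ≈ 0.685.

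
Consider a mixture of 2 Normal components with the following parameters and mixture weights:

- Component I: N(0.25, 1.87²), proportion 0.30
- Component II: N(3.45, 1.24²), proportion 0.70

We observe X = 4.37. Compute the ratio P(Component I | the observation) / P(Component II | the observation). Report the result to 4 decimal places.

Only the two components matter; the odds are (w_i f_i(x)) / (w_j f_j(x)).
Component likelihoods at x = 4.37:
  L_I = 0.0188368
  L_II = 0.244318
0.00565105 / 0.171023 ≈ 0.0330

0.0330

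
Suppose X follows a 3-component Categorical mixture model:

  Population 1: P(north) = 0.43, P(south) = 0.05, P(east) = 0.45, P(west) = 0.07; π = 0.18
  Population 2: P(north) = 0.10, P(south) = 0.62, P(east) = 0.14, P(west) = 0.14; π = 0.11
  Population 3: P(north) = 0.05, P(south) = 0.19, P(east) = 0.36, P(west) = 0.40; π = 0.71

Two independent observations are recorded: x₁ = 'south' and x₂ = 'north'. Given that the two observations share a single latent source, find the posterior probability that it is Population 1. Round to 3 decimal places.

0.222

P(component k | x) = w_k·f_k(x) / marginal(x), where marginal(x) = Σ_j w_j·f_j(x).
Since both observations come from the same component, the likelihood for component k is f_k(x₁)·f_k(x₂).
  L_1 = [P(south | comp) = 0.05] × [0.43] = 0.0215
  L_2 = [P(south | comp) = 0.62] × [0.1] = 0.062
  L_3 = [P(south | comp) = 0.19] × [0.05] = 0.0095
Multiply by the mixture weights:
  w_1·L_1 = 0.18 × 0.0215 = 0.00387
  w_2·L_2 = 0.11 × 0.062 = 0.00682
  w_3·L_3 = 0.71 × 0.0095 = 0.006745
Normaliser: 0.00387 + 0.00682 + 0.006745 = 0.017435
So the posterior for Population 1 is 0.00387 / 0.017435 ≈ 0.222.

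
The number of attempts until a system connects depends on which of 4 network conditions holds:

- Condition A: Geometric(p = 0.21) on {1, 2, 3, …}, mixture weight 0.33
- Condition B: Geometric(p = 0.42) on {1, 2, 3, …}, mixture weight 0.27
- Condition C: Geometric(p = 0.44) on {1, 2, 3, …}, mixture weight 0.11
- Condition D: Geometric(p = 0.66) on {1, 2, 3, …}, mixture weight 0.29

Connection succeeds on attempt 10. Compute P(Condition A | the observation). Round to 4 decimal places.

0.8815

The responsibility of component k is π_k f_k(x) divided by Σ_j π_j f_j(x).
Geometric probabilities:
  p_A = 0.0251688
  p_B = 0.00311962
  p_C = 0.00238311
  p_D = 4.00732e-05
Weight by the priors:
  π_A·p_A = 0.33 × 0.0251688 = 0.00830572
  π_B·p_B = 0.27 × 0.00311962 = 0.000842297
  π_C·p_C = 0.11 × 0.00238311 = 0.000262143
  π_D·p_D = 0.29 × 4.00732e-05 = 1.16212e-05
Evidence: 0.00830572 + 0.000842297 + 0.000262143 + 1.16212e-05 = 0.00942178
Responsibility of Condition A: 0.00830572 / 0.00942178 ≈ 0.8815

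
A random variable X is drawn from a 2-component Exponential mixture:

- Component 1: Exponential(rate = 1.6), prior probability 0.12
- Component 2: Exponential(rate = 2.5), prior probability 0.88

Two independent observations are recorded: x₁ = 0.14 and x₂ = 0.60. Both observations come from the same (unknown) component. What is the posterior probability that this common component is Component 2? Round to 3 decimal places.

Posterior ∝ prior × likelihood, so P(k | x) ∝ P(Z=k) f_k(x); normalise over all components.
Since both observations come from the same component, the likelihood for component k is f_k(x₁)·f_k(x₂).
  f_1 = [1.6·e^(−1.6·0.14) = 1.6·e^(−0.2240) = 1.2789] × [0.612629] = 0.783493
  f_2 = [2.5·e^(−2.5·0.14) = 2.5·e^(−0.3500) = 1.76172] × [0.557825] = 0.982732
Prior × likelihood for each component:
  P(Z=1)·f_1 = 0.12 × 0.783493 = 0.0940192
  P(Z=2)·f_2 = 0.88 × 0.982732 = 0.864804
Evidence: 0.0940192 + 0.864804 = 0.958824
Responsibility of Component 2: 0.864804 / 0.958824 ≈ 0.902

0.902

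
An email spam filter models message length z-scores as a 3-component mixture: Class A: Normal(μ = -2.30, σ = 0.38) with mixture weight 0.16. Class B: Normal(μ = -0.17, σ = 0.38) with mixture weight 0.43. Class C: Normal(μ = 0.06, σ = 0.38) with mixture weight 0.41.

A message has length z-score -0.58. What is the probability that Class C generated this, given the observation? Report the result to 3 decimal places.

0.292

P(component k | x) = P(Z=k)·f_k(x) / marginal(x), where marginal(x) = Σ_j P(Z=j)·f_j(x).
Normal densities:
  L_A = 3.73521e-05
  L_B = 0.586596
  L_C = 0.254199
Multiply by the mixture weights:
  P(Z=A)·L_A = 0.16 × 3.73521e-05 = 5.97633e-06
  P(Z=B)·L_B = 0.43 × 0.586596 = 0.252236
  P(Z=C)·L_C = 0.41 × 0.254199 = 0.104222
Marginal: 5.97633e-06 + 0.252236 + 0.104222 = 0.356464
P(Class C | the observation) ≈ 0.292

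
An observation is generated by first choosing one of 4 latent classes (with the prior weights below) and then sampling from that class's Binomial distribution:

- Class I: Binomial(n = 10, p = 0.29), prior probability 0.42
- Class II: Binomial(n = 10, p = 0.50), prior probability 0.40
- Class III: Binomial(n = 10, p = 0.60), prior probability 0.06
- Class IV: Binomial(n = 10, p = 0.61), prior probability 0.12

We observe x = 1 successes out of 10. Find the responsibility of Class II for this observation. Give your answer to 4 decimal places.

0.0651

The responsibility of component k is π_k f_k(x) divided by Σ_j π_j f_j(x).
Component likelihoods at x = 1 successes out of 10:
  p_I = 0.132961
  p_II = 0.00976562
  p_III = 0.00157286
  p_IV = 0.00127324
Prior × likelihood for each component:
  π_I·p_I = 0.42 × 0.132961 = 0.0558435
  π_II·p_II = 0.40 × 0.00976562 = 0.00390625
  π_III·p_III = 0.06 × 0.00157286 = 9.43718e-05
  π_IV·p_IV = 0.12 × 0.00127324 = 0.000152789
Denominator: 0.0558435 + 0.00390625 + 9.43718e-05 + 0.000152789 = 0.0599969
P(Class II | 1 successes out of 10) = 0.00390625 / 0.0599969 ≈ 0.0651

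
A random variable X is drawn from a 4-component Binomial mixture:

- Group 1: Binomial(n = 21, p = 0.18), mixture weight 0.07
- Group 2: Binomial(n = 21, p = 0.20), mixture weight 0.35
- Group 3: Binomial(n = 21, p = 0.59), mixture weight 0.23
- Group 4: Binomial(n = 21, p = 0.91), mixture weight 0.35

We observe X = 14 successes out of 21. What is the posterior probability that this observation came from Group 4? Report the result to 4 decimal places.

0.0159

Posterior ∝ prior × likelihood, so P(k | x) ∝ π_k f_k(x); normalise over all components.
Evaluate each component's likelihood at the observed value:
  p_1 = C(21,14)·0.18^14·0.82^7 = 116280·3.74813e-11·0.249285 = 1.08647e-06
  p_2 = C(21,14)·0.20^14·0.80^7 = 116280·1.6384e-10·0.209715 = 3.99535e-06
  p_3 = C(21,14)·0.59^14·0.41^7 = 116280·0.000619339·0.00194754 = 0.140256
  p_4 = C(21,14)·0.91^14·0.09^7 = 116280·0.267042·4.78297e-08 = 0.00148519
Unnormalised posteriors:
  π_1·p_1 = 0.07 × 1.08647e-06 = 7.60528e-08
  π_2·p_2 = 0.35 × 3.99535e-06 = 1.39837e-06
  π_3·p_3 = 0.23 × 0.140256 = 0.0322588
  π_4·p_4 = 0.35 × 0.00148519 = 0.000519817
Evidence: 7.60528e-08 + 1.39837e-06 + 0.0322588 + 0.000519817 = 0.0327801
P(Group 4 | the observation) = 0.000519817 / 0.0327801 ≈ 0.0159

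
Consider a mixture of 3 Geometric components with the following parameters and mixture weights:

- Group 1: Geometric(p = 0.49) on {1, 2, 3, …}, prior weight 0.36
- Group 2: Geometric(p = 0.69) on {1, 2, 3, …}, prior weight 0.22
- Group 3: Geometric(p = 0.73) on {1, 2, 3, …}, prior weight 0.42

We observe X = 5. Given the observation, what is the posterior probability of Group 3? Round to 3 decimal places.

Posterior ∝ prior × likelihood, so P(k | x) ∝ w_k f_k(x); normalise over all components.
Evaluate each component's likelihood at the observed value:
  f_1 = 0.49·(1−0.49)^4 = 0.49·0.067652 = 0.0331495
  f_2 = 0.69·(1−0.69)^4 = 0.69·0.00923521 = 0.00637229
  f_3 = 0.73·(1−0.73)^4 = 0.73·0.00531441 = 0.00387952
Weight by the priors:
  w_1·f_1 = 0.36 × 0.0331495 = 0.0119338
  w_2·f_2 = 0.22 × 0.00637229 = 0.0014019
  w_3·f_3 = 0.42 × 0.00387952 = 0.0016294
Sum: 0.0119338 + 0.0014019 + 0.0016294 = 0.0149651
So the posterior for Group 3 is 0.0016294 / 0.0149651 ≈ 0.109.

0.109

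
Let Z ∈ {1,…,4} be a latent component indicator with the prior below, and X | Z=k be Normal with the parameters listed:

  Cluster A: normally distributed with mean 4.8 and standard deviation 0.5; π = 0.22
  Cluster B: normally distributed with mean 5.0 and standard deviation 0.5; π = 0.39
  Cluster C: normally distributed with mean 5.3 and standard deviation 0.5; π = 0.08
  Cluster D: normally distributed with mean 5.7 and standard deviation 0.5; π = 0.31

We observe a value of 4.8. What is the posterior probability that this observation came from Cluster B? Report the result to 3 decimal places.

By Bayes' theorem, P(k | x) = π_k f_k(x) / Σ_j π_j f_j(x).
Normal densities:
  L_A = (1/(0.5·√(2π)))·exp(−(4.8−4.8)²/(2·0.5²)) = 0.797885·exp(-0.00000) = 0.797885
  L_B = (1/(0.5·√(2π)))·exp(−(4.8−5.0)²/(2·0.5²)) = 0.797885·exp(-0.08000) = 0.73654
  L_C = (1/(0.5·√(2π)))·exp(−(4.8−5.3)²/(2·0.5²)) = 0.797885·exp(-0.50000) = 0.483941
  L_D = (1/(0.5·√(2π)))·exp(−(4.8−5.7)²/(2·0.5²)) = 0.797885·exp(-1.62000) = 0.1579
Prior × likelihood for each component:
  π_A·L_A = 0.22 × 0.797885 = 0.175535
  π_B·L_B = 0.39 × 0.73654 = 0.287251
  π_C·L_C = 0.08 × 0.483941 = 0.0387153
  π_D·L_D = 0.31 × 0.1579 = 0.0489491
Evidence: 0.175535 + 0.287251 + 0.0387153 + 0.0489491 = 0.55045
P(Cluster B | the observation) ≈ 0.522

0.522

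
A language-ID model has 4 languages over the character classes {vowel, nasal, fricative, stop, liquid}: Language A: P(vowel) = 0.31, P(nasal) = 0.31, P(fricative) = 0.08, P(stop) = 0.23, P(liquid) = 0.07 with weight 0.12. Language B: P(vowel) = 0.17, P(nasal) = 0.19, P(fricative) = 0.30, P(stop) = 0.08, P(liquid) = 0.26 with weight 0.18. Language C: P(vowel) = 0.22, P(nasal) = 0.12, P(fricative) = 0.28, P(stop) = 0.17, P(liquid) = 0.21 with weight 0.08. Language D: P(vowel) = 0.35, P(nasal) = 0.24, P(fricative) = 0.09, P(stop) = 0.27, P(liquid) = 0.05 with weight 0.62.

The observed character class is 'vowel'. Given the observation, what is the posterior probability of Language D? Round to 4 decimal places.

0.7176

Apply Bayes' rule: the posterior for each component is proportional to its prior times its likelihood at x.
Categorical probabilities:
  L_A = P(vowel | comp) = 0.31
  L_B = P(vowel | comp) = 0.17
  L_C = P(vowel | comp) = 0.22
  L_D = P(vowel | comp) = 0.35
Unnormalised posteriors:
  π_A·L_A = 0.12 × 0.31 = 0.0372
  π_B·L_B = 0.18 × 0.17 = 0.0306
  π_C·L_C = 0.08 × 0.22 = 0.0176
  π_D·L_D = 0.62 × 0.35 = 0.217
Marginal: 0.0372 + 0.0306 + 0.0176 + 0.217 = 0.3024
P(Language D | x) = 0.217 / 0.3024 ≈ 0.7176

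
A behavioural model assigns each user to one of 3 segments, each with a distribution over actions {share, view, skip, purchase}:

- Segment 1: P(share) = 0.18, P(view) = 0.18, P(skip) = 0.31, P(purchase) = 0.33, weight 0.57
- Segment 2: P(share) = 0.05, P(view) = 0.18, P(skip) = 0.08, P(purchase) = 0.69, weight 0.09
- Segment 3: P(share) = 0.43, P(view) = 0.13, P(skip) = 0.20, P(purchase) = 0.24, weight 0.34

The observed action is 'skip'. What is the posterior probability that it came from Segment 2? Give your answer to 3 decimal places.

Apply Bayes' rule: the posterior for each component is proportional to its prior times its likelihood at x.
Evaluate each component's likelihood at the observed value:
  p_1 = P(skip | comp) = 0.31
  p_2 = P(skip | comp) = 0.08
  p_3 = P(skip | comp) = 0.20
Unnormalised posteriors:
  π_1·p_1 = 0.57 × 0.31 = 0.1767
  π_2·p_2 = 0.09 × 0.08 = 0.0072
  π_3·p_3 = 0.34 × 0.2 = 0.068
Denominator: 0.1767 + 0.0072 + 0.068 = 0.2519
So the posterior for Segment 2 is 0.0072 / 0.2519 ≈ 0.029.

0.029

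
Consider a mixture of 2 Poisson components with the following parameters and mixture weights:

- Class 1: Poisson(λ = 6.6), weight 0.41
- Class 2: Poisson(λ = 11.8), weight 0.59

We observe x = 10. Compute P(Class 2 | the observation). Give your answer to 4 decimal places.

Posterior ∝ prior × likelihood, so P(k | x) ∝ π_k f_k(x); normalise over all components.
Poisson probabilities:
  f_1 = e^(−6.6)·6.6^10/10! = 0.058794
  f_2 = e^(−11.8)·11.8^10/10! = 0.108239
Weight by the priors:
  π_1·f_1 = 0.41 × 0.058794 = 0.0241055
  π_2·f_2 = 0.59 × 0.108239 = 0.0638608
Normaliser: 0.0241055 + 0.0638608 = 0.0879663
P(Class 2 | 10) = 0.0638608 / 0.0879663 ≈ 0.7260

0.7260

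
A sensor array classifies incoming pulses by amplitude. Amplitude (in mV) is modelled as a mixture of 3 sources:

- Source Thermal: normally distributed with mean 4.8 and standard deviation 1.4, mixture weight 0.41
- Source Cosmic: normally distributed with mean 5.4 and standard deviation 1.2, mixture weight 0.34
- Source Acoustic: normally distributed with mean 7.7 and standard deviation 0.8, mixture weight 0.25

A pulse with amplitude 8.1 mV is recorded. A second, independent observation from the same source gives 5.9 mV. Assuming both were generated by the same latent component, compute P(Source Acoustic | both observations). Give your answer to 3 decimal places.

P(component k | x) = π_k·f_k(x) / marginal(x), where marginal(x) = Σ_j π_j·f_j(x).
Since both observations come from the same component, the likelihood for component k is f_k(x₁)·f_k(x₂).
  f_Thermal = [(1/(1.4·√(2π)))·exp(−(8.1−4.8)²/(2·1.4²)) = 0.284959·exp(-2.77806) = 0.0177127] × [0.20928] = 0.00370691
  f_Cosmic = [(1/(1.2·√(2π)))·exp(−(8.1−5.4)²/(2·1.2²)) = 0.332452·exp(-2.53125) = 0.0264497] × [0.30481] = 0.00806214
  f_Acoustic = [(1/(0.8·√(2π)))·exp(−(8.1−7.7)²/(2·0.8²)) = 0.498678·exp(-0.12500) = 0.440082] × [0.0396746] = 0.01746
Weight by the priors:
  π_Thermal·f_Thermal = 0.41 × 0.00370691 = 0.00151983
  π_Cosmic·f_Cosmic = 0.34 × 0.00806214 = 0.00274113
  π_Acoustic·f_Acoustic = 0.25 × 0.01746 = 0.00436501
Evidence: 0.00151983 + 0.00274113 + 0.00436501 = 0.00862597
P(Source Acoustic | data) = 0.00436501 / 0.00862597 ≈ 0.506

0.506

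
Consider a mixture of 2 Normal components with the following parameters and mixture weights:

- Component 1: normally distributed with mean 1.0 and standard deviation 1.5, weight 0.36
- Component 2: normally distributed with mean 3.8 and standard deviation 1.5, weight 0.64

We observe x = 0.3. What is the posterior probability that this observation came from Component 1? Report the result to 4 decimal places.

Apply Bayes' rule: the posterior for each component is proportional to its prior times its likelihood at x.
Evaluate each component's likelihood at the observed value:
  L_1 = (1/(1.5·√(2π)))·exp(−(0.3−1.0)²/(2·1.5²)) = 0.265962·exp(-0.10889) = 0.238522
  L_2 = (1/(1.5·√(2π)))·exp(−(0.3−3.8)²/(2·1.5²)) = 0.265962·exp(-2.72222) = 0.0174813
Weight by the priors:
  π_1·L_1 = 0.36 × 0.238522 = 0.085868
  π_2·L_2 = 0.64 × 0.0174813 = 0.011188
Denominator: 0.085868 + 0.011188 = 0.097056
P(Component 1 | x) = 0.085868 / 0.097056 ≈ 0.8847

0.8847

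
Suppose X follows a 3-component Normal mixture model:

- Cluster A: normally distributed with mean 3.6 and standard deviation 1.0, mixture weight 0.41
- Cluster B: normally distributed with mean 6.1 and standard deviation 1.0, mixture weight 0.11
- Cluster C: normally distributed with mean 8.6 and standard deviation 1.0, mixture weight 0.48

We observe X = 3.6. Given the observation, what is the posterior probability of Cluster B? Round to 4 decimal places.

0.0117

By Bayes' theorem, P(k | x) = w_k f_k(x) / Σ_j w_j f_j(x).
Normal densities:
  f_A = 0.398942
  f_B = 0.0175283
  f_C = 1.48672e-06
Prior × likelihood for each component:
  w_A·f_A = 0.41 × 0.398942 = 0.163566
  w_B·f_B = 0.11 × 0.0175283 = 0.00192811
  w_C·f_C = 0.48 × 1.48672e-06 = 7.13625e-07
Evidence: 0.163566 + 0.00192811 + 7.13625e-07 = 0.165495
P(Cluster B | 3.6) ≈ 0.0117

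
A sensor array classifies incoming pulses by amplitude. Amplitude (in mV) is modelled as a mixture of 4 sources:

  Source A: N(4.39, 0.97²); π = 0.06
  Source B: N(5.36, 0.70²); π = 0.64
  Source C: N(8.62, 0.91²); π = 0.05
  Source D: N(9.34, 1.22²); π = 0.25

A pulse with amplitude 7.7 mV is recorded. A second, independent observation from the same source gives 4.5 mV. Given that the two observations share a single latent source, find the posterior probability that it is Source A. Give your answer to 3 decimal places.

Apply Bayes' rule: the posterior for each component is proportional to its prior times its likelihood at x.
Since both observations come from the same component, the likelihood for component k is f_k(x₁)·f_k(x₂).
  f_A = [(1/(0.97·√(2π)))·exp(−(7.7−4.39)²/(2·0.97²)) = 0.411281·exp(-5.82214) = 0.00121791] × [0.408645] = 0.000497693
  f_B = [(1/(0.70·√(2π)))·exp(−(7.7−5.36)²/(2·0.70²)) = 0.569918·exp(-5.58735) = 0.00213431] × [0.267949] = 0.000571888
  f_C = [(1/(0.91·√(2π)))·exp(−(7.7−8.62)²/(2·0.91²)) = 0.438398·exp(-0.51105) = 0.26298] × [1.55161e-05] = 4.08043e-06
  f_D = [(1/(1.22·√(2π)))·exp(−(7.7−9.34)²/(2·1.22²)) = 0.327002·exp(-0.90352) = 0.132482] × [0.000125002] = 1.65605e-05
Weight by the priors:
  π_A·f_A = 0.06 × 0.000497693 = 2.98616e-05
  π_B·f_B = 0.64 × 0.000571888 = 0.000366008
  π_C·f_C = 0.05 × 4.08043e-06 = 2.04021e-07
  π_D·f_D = 0.25 × 1.65605e-05 = 4.14013e-06
Denominator: 2.98616e-05 + 0.000366008 + 2.04021e-07 + 4.14013e-06 = 0.000400214
So the posterior for Source A is 2.98616e-05 / 0.000400214 ≈ 0.075.

0.075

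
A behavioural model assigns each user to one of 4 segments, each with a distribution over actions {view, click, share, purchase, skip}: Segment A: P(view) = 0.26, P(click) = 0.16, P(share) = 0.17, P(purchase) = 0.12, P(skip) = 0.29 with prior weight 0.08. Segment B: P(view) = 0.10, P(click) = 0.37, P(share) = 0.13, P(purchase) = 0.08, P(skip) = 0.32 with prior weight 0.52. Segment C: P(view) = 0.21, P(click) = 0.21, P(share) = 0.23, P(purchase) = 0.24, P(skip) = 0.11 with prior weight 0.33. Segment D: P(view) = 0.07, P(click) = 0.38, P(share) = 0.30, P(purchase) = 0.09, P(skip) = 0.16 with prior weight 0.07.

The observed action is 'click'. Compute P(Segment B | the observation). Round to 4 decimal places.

Posterior ∝ prior × likelihood, so P(k | x) ∝ w_k f_k(x); normalise over all components.
Component likelihoods at x = 'click':
  f_A = P(click | comp) = 0.16
  f_B = P(click | comp) = 0.37
  f_C = P(click | comp) = 0.21
  f_D = P(click | comp) = 0.38
Unnormalised posteriors:
  w_A·f_A = 0.08 × 0.16 = 0.0128
  w_B·f_B = 0.52 × 0.37 = 0.1924
  w_C·f_C = 0.33 × 0.21 = 0.0693
  w_D·f_D = 0.07 × 0.38 = 0.0266
Sum: 0.0128 + 0.1924 + 0.0693 + 0.0266 = 0.3011
P(Segment B | data) ≈ 0.6390

0.6390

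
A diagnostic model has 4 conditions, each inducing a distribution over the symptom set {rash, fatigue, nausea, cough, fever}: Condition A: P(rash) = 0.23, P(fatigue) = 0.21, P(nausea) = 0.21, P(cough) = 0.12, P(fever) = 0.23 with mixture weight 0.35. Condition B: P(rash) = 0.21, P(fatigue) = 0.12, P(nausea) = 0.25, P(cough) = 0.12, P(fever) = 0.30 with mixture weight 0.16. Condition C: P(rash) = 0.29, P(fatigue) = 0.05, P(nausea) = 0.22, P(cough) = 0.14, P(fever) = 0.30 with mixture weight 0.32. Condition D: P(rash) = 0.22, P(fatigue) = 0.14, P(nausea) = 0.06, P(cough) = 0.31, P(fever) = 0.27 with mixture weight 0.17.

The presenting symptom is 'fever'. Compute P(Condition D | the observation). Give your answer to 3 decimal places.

0.170

Posterior ∝ prior × likelihood, so P(k | x) ∝ w_k f_k(x); normalise over all components.
Evaluate each component's likelihood at the observed value:
  L_A = 0.23
  L_B = 0.3
  L_C = 0.3
  L_D = 0.27
Weight by the priors:
  w_A·L_A = 0.35 × 0.23 = 0.0805
  w_B·L_B = 0.16 × 0.3 = 0.048
  w_C·L_C = 0.32 × 0.3 = 0.096
  w_D·L_D = 0.17 × 0.27 = 0.0459
Denominator: 0.0805 + 0.048 + 0.096 + 0.0459 = 0.2704
Responsibility of Condition D: 0.0459 / 0.2704 ≈ 0.170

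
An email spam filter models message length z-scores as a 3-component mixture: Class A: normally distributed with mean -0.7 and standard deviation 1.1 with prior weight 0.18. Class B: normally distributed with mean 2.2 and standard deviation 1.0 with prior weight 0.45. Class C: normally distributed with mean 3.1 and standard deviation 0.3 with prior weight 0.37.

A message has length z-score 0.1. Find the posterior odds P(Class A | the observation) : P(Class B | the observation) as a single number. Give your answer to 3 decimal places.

Since P(k|x) ∝ π_k f_k(x), the posterior odds are π_i f_i(x) / (π_j f_j(x)).
Evaluate each component's likelihood at the observed value:
  p_A = 0.278396
  p_B = 0.0439836
  p_C = 2.56487e-22
Posterior odds = (π_A·p_A) / (π_B·p_B) = (0.18·0.278396) / (0.45·0.0439836) = 0.0501112 / 0.0197926 ≈ 2.532

2.532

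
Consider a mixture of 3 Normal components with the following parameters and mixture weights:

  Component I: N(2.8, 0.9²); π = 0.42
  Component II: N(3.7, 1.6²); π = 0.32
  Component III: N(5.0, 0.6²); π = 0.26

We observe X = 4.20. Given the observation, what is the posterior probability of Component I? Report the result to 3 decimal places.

By Bayes' theorem, P(k | x) = π_k f_k(x) / Σ_j π_j f_j(x).
Normal densities:
  L_I = 0.132198
  L_II = 0.237457
  L_III = 0.27335
Unnormalised posteriors:
  π_I·L_I = 0.42 × 0.132198 = 0.0555232
  π_II·L_II = 0.32 × 0.237457 = 0.0759861
  π_III·L_III = 0.26 × 0.27335 = 0.071071
Normaliser: 0.0555232 + 0.0759861 + 0.071071 = 0.20258
So the posterior for Component I is 0.0555232 / 0.20258 ≈ 0.274.

0.274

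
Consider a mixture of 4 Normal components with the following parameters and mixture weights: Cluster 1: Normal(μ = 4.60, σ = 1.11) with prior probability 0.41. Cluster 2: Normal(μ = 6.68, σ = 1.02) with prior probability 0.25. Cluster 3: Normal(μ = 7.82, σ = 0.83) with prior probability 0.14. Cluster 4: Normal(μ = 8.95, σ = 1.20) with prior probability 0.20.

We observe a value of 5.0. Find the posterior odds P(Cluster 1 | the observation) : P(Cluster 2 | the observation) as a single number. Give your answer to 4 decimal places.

5.4828

Posterior odds = (P(Z=i) f_i(x)) / (P(Z=j) f_j(x)); the normalising sum cancels.
Normal densities:
  L_1 = 0.336813
  L_2 = 0.100747
  L_3 = 0.00149681
  L_4 = 0.00147545
Posterior odds = (P(Z=1)·L_1) / (P(Z=2)·L_2) = (0.41·0.336813) / (0.25·0.100747) = 0.138093 / 0.0251868 ≈ 5.4828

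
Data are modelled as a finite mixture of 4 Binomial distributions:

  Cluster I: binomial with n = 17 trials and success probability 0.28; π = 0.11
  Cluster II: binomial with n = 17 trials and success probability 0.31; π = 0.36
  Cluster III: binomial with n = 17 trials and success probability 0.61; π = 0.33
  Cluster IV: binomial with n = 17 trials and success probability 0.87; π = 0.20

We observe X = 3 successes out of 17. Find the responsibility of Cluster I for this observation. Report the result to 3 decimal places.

0.290

The responsibility of component k is π_k f_k(x) divided by Σ_j π_j f_j(x).
Component likelihoods at x = 3 successes out of 17:
  p_I = C(17,3)·0.28^3·0.72^14 = 680·0.021952·0.0100613 = 0.150189
  p_II = C(17,3)·0.31^3·0.69^14 = 680·0.029791·0.00554482 = 0.112326
  p_III = C(17,3)·0.61^3·0.39^14 = 680·0.226981·1.88323e-06 = 0.000290672
  p_IV = C(17,3)·0.87^3·0.13^14 = 680·0.658503·3.93738e-13 = 1.76309e-10
Multiply by the mixture weights:
  π_I·p_I = 0.11 × 0.150189 = 0.0165208
  π_II·p_II = 0.36 × 0.112326 = 0.0404375
  π_III·p_III = 0.33 × 0.000290672 = 9.59217e-05
  π_IV·p_IV = 0.20 × 1.76309e-10 = 3.52617e-11
Marginal: 0.0165208 + 0.0404375 + 9.59217e-05 + 3.52617e-11 = 0.0570542
P(Cluster I | the observation) ≈ 0.290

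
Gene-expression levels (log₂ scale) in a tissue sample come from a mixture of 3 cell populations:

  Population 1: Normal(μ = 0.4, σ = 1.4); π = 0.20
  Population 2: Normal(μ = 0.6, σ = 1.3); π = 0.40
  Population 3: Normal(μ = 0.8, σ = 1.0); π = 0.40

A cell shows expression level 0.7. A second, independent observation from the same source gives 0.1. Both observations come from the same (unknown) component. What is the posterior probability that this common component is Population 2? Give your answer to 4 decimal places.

By Bayes' theorem, P(k | x) = P(Z=k) f_k(x) / Σ_j P(Z=j) f_j(x).
Since both observations come from the same component, the likelihood for component k is f_k(x₁)·f_k(x₂).
  L_1 = [(1/(1.4·√(2π)))·exp(−(0.7−0.4)²/(2·1.4²)) = 0.284959·exp(-0.02296) = 0.278491] × [0.278491] = 0.0775572
  L_2 = [(1/(1.3·√(2π)))·exp(−(0.7−0.6)²/(2·1.3²)) = 0.306879·exp(-0.00296) = 0.305972] × [0.285] = 0.0872019
  L_3 = [(1/(1.0·√(2π)))·exp(−(0.7−0.8)²/(2·1.0²)) = 0.398942·exp(-0.00500) = 0.396953] × [0.312254] = 0.12395
Multiply by the mixture weights:
  P(Z=1)·L_1 = 0.20 × 0.0775572 = 0.0155114
  P(Z=2)·L_2 = 0.40 × 0.0872019 = 0.0348808
  P(Z=3)·L_3 = 0.40 × 0.12395 = 0.04958
Normaliser: 0.0155114 + 0.0348808 + 0.04958 = 0.0999722
P(Population 2 | x₁,x₂) = 0.0348808 / 0.0999722 ≈ 0.3489

0.3489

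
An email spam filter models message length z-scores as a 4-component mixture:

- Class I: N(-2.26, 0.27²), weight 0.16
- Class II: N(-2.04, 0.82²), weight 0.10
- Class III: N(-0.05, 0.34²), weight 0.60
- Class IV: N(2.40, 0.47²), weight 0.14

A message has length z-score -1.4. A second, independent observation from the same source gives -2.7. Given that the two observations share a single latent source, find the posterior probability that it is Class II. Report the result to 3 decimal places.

0.956

The responsibility of component k is π_k f_k(x) divided by Σ_j π_j f_j(x).
Since both observations come from the same component, the likelihood for component k is f_k(x₁)·f_k(x₂).
  p_I = [0.00925763] × [0.391625] = 0.00362551
  p_II = [0.358772] × [0.351902] = 0.126253
  p_III = [0.000442569] × [7.55287e-14] = 3.34267e-17
  p_IV = [5.42158e-15] × [2.29447e-26] = 1.24397e-40
Prior × likelihood for each component:
  π_I·p_I = 0.16 × 0.00362551 = 0.000580082
  π_II·p_II = 0.10 × 0.126253 = 0.0126253
  π_III·p_III = 0.60 × 3.34267e-17 = 2.0056e-17
  π_IV·p_IV = 0.14 × 1.24397e-40 = 1.74155e-41
Sum: 0.000580082 + 0.0126253 + 2.0056e-17 + 1.74155e-41 = 0.0132053
Responsibility of Class II: 0.0126253 / 0.0132053 ≈ 0.956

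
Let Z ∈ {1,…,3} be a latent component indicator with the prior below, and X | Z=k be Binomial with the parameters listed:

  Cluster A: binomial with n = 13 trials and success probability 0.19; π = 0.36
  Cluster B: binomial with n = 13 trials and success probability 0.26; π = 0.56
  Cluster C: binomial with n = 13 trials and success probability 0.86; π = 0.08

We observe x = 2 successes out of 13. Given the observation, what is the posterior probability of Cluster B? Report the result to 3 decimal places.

0.519

P(component k | x) = w_k·f_k(x) / marginal(x), where marginal(x) = Σ_j w_j·f_j(x).
Binomial probabilities:
  p_A = 0.277292
  p_B = 0.192128
  p_C = 2.33615e-08
Multiply by the mixture weights:
  w_A·p_A = 0.36 × 0.277292 = 0.099825
  w_B·p_B = 0.56 × 0.192128 = 0.107592
  w_C·p_C = 0.08 × 2.33615e-08 = 1.86892e-09
Marginal: 0.099825 + 0.107592 + 1.86892e-09 = 0.207417
P(Cluster B | 2 successes out of 13) ≈ 0.519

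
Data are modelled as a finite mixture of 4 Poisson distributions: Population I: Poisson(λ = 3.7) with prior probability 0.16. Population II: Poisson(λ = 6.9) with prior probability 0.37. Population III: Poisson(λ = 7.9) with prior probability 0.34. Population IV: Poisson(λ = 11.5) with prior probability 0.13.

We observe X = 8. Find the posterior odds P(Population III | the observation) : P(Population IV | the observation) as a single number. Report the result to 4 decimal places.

Posterior odds = (π_i f_i(x)) / (π_j f_j(x)); the normalising sum cancels.
Evaluate each component's likelihood at the observed value:
  L_I = 0.0215379
  L_II = 0.128422
  L_III = 0.139499
  L_IV = 0.0768556
Posterior odds = (π_III·L_III) / (π_IV·L_IV) = (0.34·0.139499) / (0.13·0.0768556) = 0.0474295 / 0.00999123 ≈ 4.7471

4.7471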